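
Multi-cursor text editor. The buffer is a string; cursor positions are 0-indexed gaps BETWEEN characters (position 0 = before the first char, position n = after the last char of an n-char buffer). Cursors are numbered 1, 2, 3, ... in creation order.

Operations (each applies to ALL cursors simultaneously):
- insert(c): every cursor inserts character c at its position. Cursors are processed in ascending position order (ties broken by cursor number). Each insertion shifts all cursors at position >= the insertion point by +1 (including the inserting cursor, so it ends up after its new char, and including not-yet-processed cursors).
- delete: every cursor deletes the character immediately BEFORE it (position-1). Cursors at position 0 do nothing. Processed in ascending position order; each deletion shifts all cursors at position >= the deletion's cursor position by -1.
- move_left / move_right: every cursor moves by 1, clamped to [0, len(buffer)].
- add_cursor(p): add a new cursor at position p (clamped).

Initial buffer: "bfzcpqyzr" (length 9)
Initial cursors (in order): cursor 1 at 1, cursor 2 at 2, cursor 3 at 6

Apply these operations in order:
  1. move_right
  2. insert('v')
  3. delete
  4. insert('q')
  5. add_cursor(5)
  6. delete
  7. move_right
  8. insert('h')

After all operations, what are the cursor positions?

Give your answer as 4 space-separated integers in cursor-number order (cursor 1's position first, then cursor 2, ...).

After op 1 (move_right): buffer="bfzcpqyzr" (len 9), cursors c1@2 c2@3 c3@7, authorship .........
After op 2 (insert('v')): buffer="bfvzvcpqyvzr" (len 12), cursors c1@3 c2@5 c3@10, authorship ..1.2....3..
After op 3 (delete): buffer="bfzcpqyzr" (len 9), cursors c1@2 c2@3 c3@7, authorship .........
After op 4 (insert('q')): buffer="bfqzqcpqyqzr" (len 12), cursors c1@3 c2@5 c3@10, authorship ..1.2....3..
After op 5 (add_cursor(5)): buffer="bfqzqcpqyqzr" (len 12), cursors c1@3 c2@5 c4@5 c3@10, authorship ..1.2....3..
After op 6 (delete): buffer="bfcpqyzr" (len 8), cursors c1@2 c2@2 c4@2 c3@6, authorship ........
After op 7 (move_right): buffer="bfcpqyzr" (len 8), cursors c1@3 c2@3 c4@3 c3@7, authorship ........
After op 8 (insert('h')): buffer="bfchhhpqyzhr" (len 12), cursors c1@6 c2@6 c4@6 c3@11, authorship ...124....3.

Answer: 6 6 11 6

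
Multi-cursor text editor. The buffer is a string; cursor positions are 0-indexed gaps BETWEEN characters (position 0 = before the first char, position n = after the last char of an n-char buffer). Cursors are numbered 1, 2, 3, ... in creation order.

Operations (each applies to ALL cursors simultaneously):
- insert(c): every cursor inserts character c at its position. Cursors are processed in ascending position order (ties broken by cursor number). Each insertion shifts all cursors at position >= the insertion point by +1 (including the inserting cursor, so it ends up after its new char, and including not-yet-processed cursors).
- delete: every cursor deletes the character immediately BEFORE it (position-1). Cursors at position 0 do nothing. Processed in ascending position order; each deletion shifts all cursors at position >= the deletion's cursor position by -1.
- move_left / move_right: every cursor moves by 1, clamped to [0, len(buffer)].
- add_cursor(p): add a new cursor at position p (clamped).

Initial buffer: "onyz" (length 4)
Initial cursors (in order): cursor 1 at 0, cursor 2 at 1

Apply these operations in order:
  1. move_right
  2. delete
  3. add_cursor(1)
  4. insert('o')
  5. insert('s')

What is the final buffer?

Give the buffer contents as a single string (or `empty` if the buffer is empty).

After op 1 (move_right): buffer="onyz" (len 4), cursors c1@1 c2@2, authorship ....
After op 2 (delete): buffer="yz" (len 2), cursors c1@0 c2@0, authorship ..
After op 3 (add_cursor(1)): buffer="yz" (len 2), cursors c1@0 c2@0 c3@1, authorship ..
After op 4 (insert('o')): buffer="ooyoz" (len 5), cursors c1@2 c2@2 c3@4, authorship 12.3.
After op 5 (insert('s')): buffer="oossyosz" (len 8), cursors c1@4 c2@4 c3@7, authorship 1212.33.

Answer: oossyosz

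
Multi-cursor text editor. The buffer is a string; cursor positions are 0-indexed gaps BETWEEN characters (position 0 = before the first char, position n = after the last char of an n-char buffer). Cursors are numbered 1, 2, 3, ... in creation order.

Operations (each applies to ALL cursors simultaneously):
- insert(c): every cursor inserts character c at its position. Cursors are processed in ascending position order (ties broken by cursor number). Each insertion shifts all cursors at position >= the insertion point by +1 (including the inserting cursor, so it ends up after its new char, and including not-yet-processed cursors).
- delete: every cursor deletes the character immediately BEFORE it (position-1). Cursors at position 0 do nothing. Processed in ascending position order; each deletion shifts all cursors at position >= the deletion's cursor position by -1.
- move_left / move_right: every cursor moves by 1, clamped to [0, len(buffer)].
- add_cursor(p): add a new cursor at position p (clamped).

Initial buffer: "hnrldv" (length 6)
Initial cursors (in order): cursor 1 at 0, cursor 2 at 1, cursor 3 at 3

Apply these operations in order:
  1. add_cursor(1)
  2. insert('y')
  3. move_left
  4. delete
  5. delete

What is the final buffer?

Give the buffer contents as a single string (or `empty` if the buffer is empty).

After op 1 (add_cursor(1)): buffer="hnrldv" (len 6), cursors c1@0 c2@1 c4@1 c3@3, authorship ......
After op 2 (insert('y')): buffer="yhyynryldv" (len 10), cursors c1@1 c2@4 c4@4 c3@7, authorship 1.24..3...
After op 3 (move_left): buffer="yhyynryldv" (len 10), cursors c1@0 c2@3 c4@3 c3@6, authorship 1.24..3...
After op 4 (delete): buffer="yynyldv" (len 7), cursors c1@0 c2@1 c4@1 c3@3, authorship 14.3...
After op 5 (delete): buffer="yyldv" (len 5), cursors c1@0 c2@0 c4@0 c3@1, authorship 43...

Answer: yyldv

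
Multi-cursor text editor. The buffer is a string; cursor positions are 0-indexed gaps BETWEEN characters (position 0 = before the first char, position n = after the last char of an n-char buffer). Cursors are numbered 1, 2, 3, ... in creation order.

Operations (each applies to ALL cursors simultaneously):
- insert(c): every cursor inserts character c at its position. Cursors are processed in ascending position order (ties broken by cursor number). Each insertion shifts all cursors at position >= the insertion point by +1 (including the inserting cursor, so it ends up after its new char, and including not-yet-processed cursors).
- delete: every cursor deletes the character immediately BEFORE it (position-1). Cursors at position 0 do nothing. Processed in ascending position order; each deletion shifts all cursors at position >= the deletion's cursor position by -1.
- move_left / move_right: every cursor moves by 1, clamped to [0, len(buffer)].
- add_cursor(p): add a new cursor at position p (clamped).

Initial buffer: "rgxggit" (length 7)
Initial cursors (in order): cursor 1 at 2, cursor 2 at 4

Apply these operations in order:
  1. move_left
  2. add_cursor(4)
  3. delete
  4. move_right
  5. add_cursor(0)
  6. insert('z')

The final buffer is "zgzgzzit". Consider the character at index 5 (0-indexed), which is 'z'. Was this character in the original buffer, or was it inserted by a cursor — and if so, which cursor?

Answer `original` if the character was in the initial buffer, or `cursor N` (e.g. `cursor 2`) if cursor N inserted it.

After op 1 (move_left): buffer="rgxggit" (len 7), cursors c1@1 c2@3, authorship .......
After op 2 (add_cursor(4)): buffer="rgxggit" (len 7), cursors c1@1 c2@3 c3@4, authorship .......
After op 3 (delete): buffer="ggit" (len 4), cursors c1@0 c2@1 c3@1, authorship ....
After op 4 (move_right): buffer="ggit" (len 4), cursors c1@1 c2@2 c3@2, authorship ....
After op 5 (add_cursor(0)): buffer="ggit" (len 4), cursors c4@0 c1@1 c2@2 c3@2, authorship ....
After op 6 (insert('z')): buffer="zgzgzzit" (len 8), cursors c4@1 c1@3 c2@6 c3@6, authorship 4.1.23..
Authorship (.=original, N=cursor N): 4 . 1 . 2 3 . .
Index 5: author = 3

Answer: cursor 3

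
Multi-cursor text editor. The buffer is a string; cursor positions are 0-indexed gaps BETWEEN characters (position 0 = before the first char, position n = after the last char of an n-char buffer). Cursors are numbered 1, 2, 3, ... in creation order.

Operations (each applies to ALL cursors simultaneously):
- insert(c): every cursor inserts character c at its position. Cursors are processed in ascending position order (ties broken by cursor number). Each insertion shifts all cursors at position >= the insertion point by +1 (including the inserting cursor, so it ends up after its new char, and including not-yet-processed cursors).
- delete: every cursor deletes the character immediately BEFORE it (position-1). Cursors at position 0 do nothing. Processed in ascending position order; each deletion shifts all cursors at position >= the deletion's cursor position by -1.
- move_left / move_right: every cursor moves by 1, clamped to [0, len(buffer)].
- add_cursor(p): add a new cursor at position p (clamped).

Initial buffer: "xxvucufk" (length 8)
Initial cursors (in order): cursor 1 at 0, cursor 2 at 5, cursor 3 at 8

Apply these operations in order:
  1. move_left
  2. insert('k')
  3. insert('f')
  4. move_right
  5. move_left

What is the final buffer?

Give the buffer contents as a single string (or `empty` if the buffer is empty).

Answer: kfxxvukfcufkfk

Derivation:
After op 1 (move_left): buffer="xxvucufk" (len 8), cursors c1@0 c2@4 c3@7, authorship ........
After op 2 (insert('k')): buffer="kxxvukcufkk" (len 11), cursors c1@1 c2@6 c3@10, authorship 1....2...3.
After op 3 (insert('f')): buffer="kfxxvukfcufkfk" (len 14), cursors c1@2 c2@8 c3@13, authorship 11....22...33.
After op 4 (move_right): buffer="kfxxvukfcufkfk" (len 14), cursors c1@3 c2@9 c3@14, authorship 11....22...33.
After op 5 (move_left): buffer="kfxxvukfcufkfk" (len 14), cursors c1@2 c2@8 c3@13, authorship 11....22...33.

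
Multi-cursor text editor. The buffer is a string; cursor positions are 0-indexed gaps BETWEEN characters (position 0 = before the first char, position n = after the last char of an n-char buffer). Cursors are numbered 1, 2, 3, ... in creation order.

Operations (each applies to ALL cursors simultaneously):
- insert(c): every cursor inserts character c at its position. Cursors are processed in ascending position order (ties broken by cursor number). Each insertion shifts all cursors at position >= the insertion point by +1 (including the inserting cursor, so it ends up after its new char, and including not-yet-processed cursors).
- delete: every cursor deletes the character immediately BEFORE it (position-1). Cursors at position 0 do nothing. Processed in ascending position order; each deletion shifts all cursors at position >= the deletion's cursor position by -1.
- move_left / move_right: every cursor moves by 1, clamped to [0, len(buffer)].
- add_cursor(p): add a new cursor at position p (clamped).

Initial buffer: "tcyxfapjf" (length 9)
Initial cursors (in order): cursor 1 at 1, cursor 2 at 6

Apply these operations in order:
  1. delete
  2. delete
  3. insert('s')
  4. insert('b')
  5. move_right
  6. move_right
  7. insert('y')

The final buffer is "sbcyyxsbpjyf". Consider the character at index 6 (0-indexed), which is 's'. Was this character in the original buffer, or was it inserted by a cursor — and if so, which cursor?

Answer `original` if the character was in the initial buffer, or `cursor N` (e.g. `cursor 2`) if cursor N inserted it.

After op 1 (delete): buffer="cyxfpjf" (len 7), cursors c1@0 c2@4, authorship .......
After op 2 (delete): buffer="cyxpjf" (len 6), cursors c1@0 c2@3, authorship ......
After op 3 (insert('s')): buffer="scyxspjf" (len 8), cursors c1@1 c2@5, authorship 1...2...
After op 4 (insert('b')): buffer="sbcyxsbpjf" (len 10), cursors c1@2 c2@7, authorship 11...22...
After op 5 (move_right): buffer="sbcyxsbpjf" (len 10), cursors c1@3 c2@8, authorship 11...22...
After op 6 (move_right): buffer="sbcyxsbpjf" (len 10), cursors c1@4 c2@9, authorship 11...22...
After op 7 (insert('y')): buffer="sbcyyxsbpjyf" (len 12), cursors c1@5 c2@11, authorship 11..1.22..2.
Authorship (.=original, N=cursor N): 1 1 . . 1 . 2 2 . . 2 .
Index 6: author = 2

Answer: cursor 2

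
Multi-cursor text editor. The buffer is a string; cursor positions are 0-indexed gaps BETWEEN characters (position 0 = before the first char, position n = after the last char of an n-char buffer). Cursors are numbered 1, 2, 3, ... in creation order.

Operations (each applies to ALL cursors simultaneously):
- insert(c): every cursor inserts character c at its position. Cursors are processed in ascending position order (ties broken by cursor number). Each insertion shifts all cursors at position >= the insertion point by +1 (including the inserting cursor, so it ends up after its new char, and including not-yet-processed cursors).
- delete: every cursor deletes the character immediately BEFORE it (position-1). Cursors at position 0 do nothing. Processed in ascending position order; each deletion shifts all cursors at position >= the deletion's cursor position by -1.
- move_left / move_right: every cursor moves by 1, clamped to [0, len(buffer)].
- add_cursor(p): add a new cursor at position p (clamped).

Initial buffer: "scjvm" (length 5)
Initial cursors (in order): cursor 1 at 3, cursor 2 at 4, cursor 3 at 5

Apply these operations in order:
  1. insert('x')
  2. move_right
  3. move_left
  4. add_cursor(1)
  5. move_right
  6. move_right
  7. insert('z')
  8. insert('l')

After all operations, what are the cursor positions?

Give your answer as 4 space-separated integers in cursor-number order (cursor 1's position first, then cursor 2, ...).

After op 1 (insert('x')): buffer="scjxvxmx" (len 8), cursors c1@4 c2@6 c3@8, authorship ...1.2.3
After op 2 (move_right): buffer="scjxvxmx" (len 8), cursors c1@5 c2@7 c3@8, authorship ...1.2.3
After op 3 (move_left): buffer="scjxvxmx" (len 8), cursors c1@4 c2@6 c3@7, authorship ...1.2.3
After op 4 (add_cursor(1)): buffer="scjxvxmx" (len 8), cursors c4@1 c1@4 c2@6 c3@7, authorship ...1.2.3
After op 5 (move_right): buffer="scjxvxmx" (len 8), cursors c4@2 c1@5 c2@7 c3@8, authorship ...1.2.3
After op 6 (move_right): buffer="scjxvxmx" (len 8), cursors c4@3 c1@6 c2@8 c3@8, authorship ...1.2.3
After op 7 (insert('z')): buffer="scjzxvxzmxzz" (len 12), cursors c4@4 c1@8 c2@12 c3@12, authorship ...41.21.323
After op 8 (insert('l')): buffer="scjzlxvxzlmxzzll" (len 16), cursors c4@5 c1@10 c2@16 c3@16, authorship ...441.211.32323

Answer: 10 16 16 5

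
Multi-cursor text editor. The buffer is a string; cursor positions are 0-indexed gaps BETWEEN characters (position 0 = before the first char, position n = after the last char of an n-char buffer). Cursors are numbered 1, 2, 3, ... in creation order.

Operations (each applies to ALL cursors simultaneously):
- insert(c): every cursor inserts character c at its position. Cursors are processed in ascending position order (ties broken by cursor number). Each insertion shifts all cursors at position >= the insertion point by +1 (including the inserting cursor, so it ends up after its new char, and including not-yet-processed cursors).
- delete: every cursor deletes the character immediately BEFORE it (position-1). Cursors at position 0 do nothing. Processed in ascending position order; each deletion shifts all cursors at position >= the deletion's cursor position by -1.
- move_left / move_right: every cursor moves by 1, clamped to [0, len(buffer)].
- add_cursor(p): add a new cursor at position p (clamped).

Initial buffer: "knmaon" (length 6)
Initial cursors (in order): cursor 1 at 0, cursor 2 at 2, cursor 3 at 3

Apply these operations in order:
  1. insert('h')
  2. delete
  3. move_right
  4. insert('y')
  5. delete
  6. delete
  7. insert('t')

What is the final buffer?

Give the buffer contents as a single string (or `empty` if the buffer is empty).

After op 1 (insert('h')): buffer="hknhmhaon" (len 9), cursors c1@1 c2@4 c3@6, authorship 1..2.3...
After op 2 (delete): buffer="knmaon" (len 6), cursors c1@0 c2@2 c3@3, authorship ......
After op 3 (move_right): buffer="knmaon" (len 6), cursors c1@1 c2@3 c3@4, authorship ......
After op 4 (insert('y')): buffer="kynmyayon" (len 9), cursors c1@2 c2@5 c3@7, authorship .1..2.3..
After op 5 (delete): buffer="knmaon" (len 6), cursors c1@1 c2@3 c3@4, authorship ......
After op 6 (delete): buffer="non" (len 3), cursors c1@0 c2@1 c3@1, authorship ...
After op 7 (insert('t')): buffer="tntton" (len 6), cursors c1@1 c2@4 c3@4, authorship 1.23..

Answer: tntton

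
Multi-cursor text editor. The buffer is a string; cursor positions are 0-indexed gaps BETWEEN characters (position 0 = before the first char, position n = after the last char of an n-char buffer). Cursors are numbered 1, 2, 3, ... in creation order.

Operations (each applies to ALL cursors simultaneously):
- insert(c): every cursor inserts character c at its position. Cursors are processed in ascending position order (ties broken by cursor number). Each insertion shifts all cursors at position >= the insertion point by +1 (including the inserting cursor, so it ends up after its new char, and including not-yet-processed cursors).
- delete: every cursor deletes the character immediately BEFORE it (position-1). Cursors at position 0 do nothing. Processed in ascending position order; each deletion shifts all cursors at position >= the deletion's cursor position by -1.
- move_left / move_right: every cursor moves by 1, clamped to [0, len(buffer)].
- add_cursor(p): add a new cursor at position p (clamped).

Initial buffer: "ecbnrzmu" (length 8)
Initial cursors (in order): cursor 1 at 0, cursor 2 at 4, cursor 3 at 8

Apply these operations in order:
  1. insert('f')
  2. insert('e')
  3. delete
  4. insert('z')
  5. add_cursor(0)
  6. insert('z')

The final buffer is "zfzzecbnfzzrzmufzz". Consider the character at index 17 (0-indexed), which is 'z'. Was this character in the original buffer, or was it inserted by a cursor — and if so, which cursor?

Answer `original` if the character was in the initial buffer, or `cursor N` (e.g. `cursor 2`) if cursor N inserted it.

Answer: cursor 3

Derivation:
After op 1 (insert('f')): buffer="fecbnfrzmuf" (len 11), cursors c1@1 c2@6 c3@11, authorship 1....2....3
After op 2 (insert('e')): buffer="feecbnferzmufe" (len 14), cursors c1@2 c2@8 c3@14, authorship 11....22....33
After op 3 (delete): buffer="fecbnfrzmuf" (len 11), cursors c1@1 c2@6 c3@11, authorship 1....2....3
After op 4 (insert('z')): buffer="fzecbnfzrzmufz" (len 14), cursors c1@2 c2@8 c3@14, authorship 11....22....33
After op 5 (add_cursor(0)): buffer="fzecbnfzrzmufz" (len 14), cursors c4@0 c1@2 c2@8 c3@14, authorship 11....22....33
After op 6 (insert('z')): buffer="zfzzecbnfzzrzmufzz" (len 18), cursors c4@1 c1@4 c2@11 c3@18, authorship 4111....222....333
Authorship (.=original, N=cursor N): 4 1 1 1 . . . . 2 2 2 . . . . 3 3 3
Index 17: author = 3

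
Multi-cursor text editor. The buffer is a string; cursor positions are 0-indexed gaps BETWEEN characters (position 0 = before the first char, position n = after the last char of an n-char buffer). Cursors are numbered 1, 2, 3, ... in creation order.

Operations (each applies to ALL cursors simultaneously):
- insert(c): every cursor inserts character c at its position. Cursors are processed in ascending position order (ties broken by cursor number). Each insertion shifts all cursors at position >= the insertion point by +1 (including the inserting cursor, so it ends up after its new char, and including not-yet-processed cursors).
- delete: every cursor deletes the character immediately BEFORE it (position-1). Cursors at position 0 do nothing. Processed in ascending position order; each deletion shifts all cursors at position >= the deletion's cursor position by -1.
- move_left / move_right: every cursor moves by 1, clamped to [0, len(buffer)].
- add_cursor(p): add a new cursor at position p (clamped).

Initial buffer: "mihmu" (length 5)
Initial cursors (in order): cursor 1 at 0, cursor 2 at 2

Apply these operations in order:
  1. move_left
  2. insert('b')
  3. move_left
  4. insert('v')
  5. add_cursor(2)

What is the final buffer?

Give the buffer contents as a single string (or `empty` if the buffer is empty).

After op 1 (move_left): buffer="mihmu" (len 5), cursors c1@0 c2@1, authorship .....
After op 2 (insert('b')): buffer="bmbihmu" (len 7), cursors c1@1 c2@3, authorship 1.2....
After op 3 (move_left): buffer="bmbihmu" (len 7), cursors c1@0 c2@2, authorship 1.2....
After op 4 (insert('v')): buffer="vbmvbihmu" (len 9), cursors c1@1 c2@4, authorship 11.22....
After op 5 (add_cursor(2)): buffer="vbmvbihmu" (len 9), cursors c1@1 c3@2 c2@4, authorship 11.22....

Answer: vbmvbihmu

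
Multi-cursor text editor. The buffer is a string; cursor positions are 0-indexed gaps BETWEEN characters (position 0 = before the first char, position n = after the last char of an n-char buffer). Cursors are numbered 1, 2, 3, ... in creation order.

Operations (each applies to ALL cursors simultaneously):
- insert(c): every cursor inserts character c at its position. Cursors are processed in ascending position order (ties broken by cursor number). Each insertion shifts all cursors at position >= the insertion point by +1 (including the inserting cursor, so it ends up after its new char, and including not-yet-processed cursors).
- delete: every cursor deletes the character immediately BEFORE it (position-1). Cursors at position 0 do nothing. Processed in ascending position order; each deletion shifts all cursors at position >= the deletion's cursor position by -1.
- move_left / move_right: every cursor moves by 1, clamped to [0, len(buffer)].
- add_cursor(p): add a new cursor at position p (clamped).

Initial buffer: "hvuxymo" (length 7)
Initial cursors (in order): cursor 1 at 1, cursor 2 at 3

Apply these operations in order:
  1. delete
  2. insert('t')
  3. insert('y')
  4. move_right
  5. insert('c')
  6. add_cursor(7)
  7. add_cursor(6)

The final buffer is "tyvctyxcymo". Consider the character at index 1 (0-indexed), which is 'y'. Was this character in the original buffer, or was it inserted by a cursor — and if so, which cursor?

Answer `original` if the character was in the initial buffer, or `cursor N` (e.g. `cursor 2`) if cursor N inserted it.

After op 1 (delete): buffer="vxymo" (len 5), cursors c1@0 c2@1, authorship .....
After op 2 (insert('t')): buffer="tvtxymo" (len 7), cursors c1@1 c2@3, authorship 1.2....
After op 3 (insert('y')): buffer="tyvtyxymo" (len 9), cursors c1@2 c2@5, authorship 11.22....
After op 4 (move_right): buffer="tyvtyxymo" (len 9), cursors c1@3 c2@6, authorship 11.22....
After op 5 (insert('c')): buffer="tyvctyxcymo" (len 11), cursors c1@4 c2@8, authorship 11.122.2...
After op 6 (add_cursor(7)): buffer="tyvctyxcymo" (len 11), cursors c1@4 c3@7 c2@8, authorship 11.122.2...
After op 7 (add_cursor(6)): buffer="tyvctyxcymo" (len 11), cursors c1@4 c4@6 c3@7 c2@8, authorship 11.122.2...
Authorship (.=original, N=cursor N): 1 1 . 1 2 2 . 2 . . .
Index 1: author = 1

Answer: cursor 1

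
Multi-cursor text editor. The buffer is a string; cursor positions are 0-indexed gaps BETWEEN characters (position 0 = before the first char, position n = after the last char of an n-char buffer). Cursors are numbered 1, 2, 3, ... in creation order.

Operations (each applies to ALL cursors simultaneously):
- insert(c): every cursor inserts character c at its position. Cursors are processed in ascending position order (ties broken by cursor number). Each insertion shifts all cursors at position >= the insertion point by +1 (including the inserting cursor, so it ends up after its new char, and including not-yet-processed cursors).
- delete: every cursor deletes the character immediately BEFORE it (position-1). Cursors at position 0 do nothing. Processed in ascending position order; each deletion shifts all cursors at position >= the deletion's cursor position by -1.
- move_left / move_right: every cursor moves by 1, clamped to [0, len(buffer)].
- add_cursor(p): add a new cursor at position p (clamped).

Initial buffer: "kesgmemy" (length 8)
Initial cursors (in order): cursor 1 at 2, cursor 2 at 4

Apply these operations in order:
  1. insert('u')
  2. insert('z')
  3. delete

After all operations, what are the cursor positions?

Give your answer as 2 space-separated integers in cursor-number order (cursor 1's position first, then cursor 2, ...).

Answer: 3 6

Derivation:
After op 1 (insert('u')): buffer="keusgumemy" (len 10), cursors c1@3 c2@6, authorship ..1..2....
After op 2 (insert('z')): buffer="keuzsguzmemy" (len 12), cursors c1@4 c2@8, authorship ..11..22....
After op 3 (delete): buffer="keusgumemy" (len 10), cursors c1@3 c2@6, authorship ..1..2....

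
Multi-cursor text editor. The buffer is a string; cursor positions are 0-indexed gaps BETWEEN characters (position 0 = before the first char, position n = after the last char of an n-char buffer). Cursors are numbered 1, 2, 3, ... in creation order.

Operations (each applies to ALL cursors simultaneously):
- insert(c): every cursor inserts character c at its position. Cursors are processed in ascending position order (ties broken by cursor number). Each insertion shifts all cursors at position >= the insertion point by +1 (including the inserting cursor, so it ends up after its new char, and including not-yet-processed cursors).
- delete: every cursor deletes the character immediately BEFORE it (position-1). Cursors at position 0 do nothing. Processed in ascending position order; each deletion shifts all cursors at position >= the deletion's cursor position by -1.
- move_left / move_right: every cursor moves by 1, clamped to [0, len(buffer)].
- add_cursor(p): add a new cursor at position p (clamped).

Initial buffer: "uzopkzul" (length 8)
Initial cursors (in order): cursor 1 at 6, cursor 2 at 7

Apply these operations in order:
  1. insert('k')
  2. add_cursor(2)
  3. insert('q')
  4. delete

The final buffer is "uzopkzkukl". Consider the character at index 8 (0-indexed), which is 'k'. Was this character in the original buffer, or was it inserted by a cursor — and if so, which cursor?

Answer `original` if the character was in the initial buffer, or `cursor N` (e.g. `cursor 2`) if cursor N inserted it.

Answer: cursor 2

Derivation:
After op 1 (insert('k')): buffer="uzopkzkukl" (len 10), cursors c1@7 c2@9, authorship ......1.2.
After op 2 (add_cursor(2)): buffer="uzopkzkukl" (len 10), cursors c3@2 c1@7 c2@9, authorship ......1.2.
After op 3 (insert('q')): buffer="uzqopkzkqukql" (len 13), cursors c3@3 c1@9 c2@12, authorship ..3....11.22.
After op 4 (delete): buffer="uzopkzkukl" (len 10), cursors c3@2 c1@7 c2@9, authorship ......1.2.
Authorship (.=original, N=cursor N): . . . . . . 1 . 2 .
Index 8: author = 2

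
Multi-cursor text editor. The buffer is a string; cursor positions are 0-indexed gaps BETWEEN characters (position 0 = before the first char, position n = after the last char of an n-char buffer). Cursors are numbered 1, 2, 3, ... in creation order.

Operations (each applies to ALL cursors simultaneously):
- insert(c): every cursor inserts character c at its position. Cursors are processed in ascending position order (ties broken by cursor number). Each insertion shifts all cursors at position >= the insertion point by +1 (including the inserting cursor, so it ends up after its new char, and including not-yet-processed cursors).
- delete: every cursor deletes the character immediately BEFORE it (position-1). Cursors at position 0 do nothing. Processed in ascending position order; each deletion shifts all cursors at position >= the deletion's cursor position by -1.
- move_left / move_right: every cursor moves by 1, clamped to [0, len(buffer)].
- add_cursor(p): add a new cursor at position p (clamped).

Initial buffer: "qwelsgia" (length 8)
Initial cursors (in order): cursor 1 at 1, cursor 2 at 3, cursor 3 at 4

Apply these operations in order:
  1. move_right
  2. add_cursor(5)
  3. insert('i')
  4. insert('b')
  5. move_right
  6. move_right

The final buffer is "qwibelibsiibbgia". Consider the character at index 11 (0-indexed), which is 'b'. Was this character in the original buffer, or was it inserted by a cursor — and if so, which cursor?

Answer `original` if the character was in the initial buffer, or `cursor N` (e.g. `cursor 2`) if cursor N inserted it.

After op 1 (move_right): buffer="qwelsgia" (len 8), cursors c1@2 c2@4 c3@5, authorship ........
After op 2 (add_cursor(5)): buffer="qwelsgia" (len 8), cursors c1@2 c2@4 c3@5 c4@5, authorship ........
After op 3 (insert('i')): buffer="qwielisiigia" (len 12), cursors c1@3 c2@6 c3@9 c4@9, authorship ..1..2.34...
After op 4 (insert('b')): buffer="qwibelibsiibbgia" (len 16), cursors c1@4 c2@8 c3@13 c4@13, authorship ..11..22.3434...
After op 5 (move_right): buffer="qwibelibsiibbgia" (len 16), cursors c1@5 c2@9 c3@14 c4@14, authorship ..11..22.3434...
After op 6 (move_right): buffer="qwibelibsiibbgia" (len 16), cursors c1@6 c2@10 c3@15 c4@15, authorship ..11..22.3434...
Authorship (.=original, N=cursor N): . . 1 1 . . 2 2 . 3 4 3 4 . . .
Index 11: author = 3

Answer: cursor 3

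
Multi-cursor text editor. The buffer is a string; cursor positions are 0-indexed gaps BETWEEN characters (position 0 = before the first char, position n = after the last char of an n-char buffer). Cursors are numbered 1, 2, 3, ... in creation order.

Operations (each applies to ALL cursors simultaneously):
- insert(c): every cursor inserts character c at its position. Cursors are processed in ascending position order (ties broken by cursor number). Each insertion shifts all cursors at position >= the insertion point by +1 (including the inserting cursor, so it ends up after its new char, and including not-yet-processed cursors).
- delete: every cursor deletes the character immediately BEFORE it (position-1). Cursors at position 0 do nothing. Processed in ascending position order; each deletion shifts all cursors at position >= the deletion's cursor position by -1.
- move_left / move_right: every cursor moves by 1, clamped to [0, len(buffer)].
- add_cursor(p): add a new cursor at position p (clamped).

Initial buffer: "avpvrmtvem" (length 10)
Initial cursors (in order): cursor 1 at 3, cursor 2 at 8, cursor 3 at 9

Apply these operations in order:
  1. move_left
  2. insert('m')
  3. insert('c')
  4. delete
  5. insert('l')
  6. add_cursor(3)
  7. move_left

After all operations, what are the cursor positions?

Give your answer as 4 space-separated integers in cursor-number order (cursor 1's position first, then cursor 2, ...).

Answer: 3 10 13 2

Derivation:
After op 1 (move_left): buffer="avpvrmtvem" (len 10), cursors c1@2 c2@7 c3@8, authorship ..........
After op 2 (insert('m')): buffer="avmpvrmtmvmem" (len 13), cursors c1@3 c2@9 c3@11, authorship ..1.....2.3..
After op 3 (insert('c')): buffer="avmcpvrmtmcvmcem" (len 16), cursors c1@4 c2@11 c3@14, authorship ..11.....22.33..
After op 4 (delete): buffer="avmpvrmtmvmem" (len 13), cursors c1@3 c2@9 c3@11, authorship ..1.....2.3..
After op 5 (insert('l')): buffer="avmlpvrmtmlvmlem" (len 16), cursors c1@4 c2@11 c3@14, authorship ..11.....22.33..
After op 6 (add_cursor(3)): buffer="avmlpvrmtmlvmlem" (len 16), cursors c4@3 c1@4 c2@11 c3@14, authorship ..11.....22.33..
After op 7 (move_left): buffer="avmlpvrmtmlvmlem" (len 16), cursors c4@2 c1@3 c2@10 c3@13, authorship ..11.....22.33..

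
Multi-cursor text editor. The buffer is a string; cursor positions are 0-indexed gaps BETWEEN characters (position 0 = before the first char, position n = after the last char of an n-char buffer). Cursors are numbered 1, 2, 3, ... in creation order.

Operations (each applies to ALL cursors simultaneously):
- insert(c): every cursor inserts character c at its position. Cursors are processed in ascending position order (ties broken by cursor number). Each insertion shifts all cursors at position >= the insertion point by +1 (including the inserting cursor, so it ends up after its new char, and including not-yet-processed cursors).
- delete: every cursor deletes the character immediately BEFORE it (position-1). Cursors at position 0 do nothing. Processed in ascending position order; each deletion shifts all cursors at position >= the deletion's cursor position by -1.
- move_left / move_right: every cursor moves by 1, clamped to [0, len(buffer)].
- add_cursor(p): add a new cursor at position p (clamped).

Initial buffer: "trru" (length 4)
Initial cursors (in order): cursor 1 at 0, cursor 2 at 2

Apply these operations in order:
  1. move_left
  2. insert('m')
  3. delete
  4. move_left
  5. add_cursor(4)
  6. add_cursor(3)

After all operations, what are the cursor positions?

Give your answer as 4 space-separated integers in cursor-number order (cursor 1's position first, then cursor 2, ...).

Answer: 0 0 4 3

Derivation:
After op 1 (move_left): buffer="trru" (len 4), cursors c1@0 c2@1, authorship ....
After op 2 (insert('m')): buffer="mtmrru" (len 6), cursors c1@1 c2@3, authorship 1.2...
After op 3 (delete): buffer="trru" (len 4), cursors c1@0 c2@1, authorship ....
After op 4 (move_left): buffer="trru" (len 4), cursors c1@0 c2@0, authorship ....
After op 5 (add_cursor(4)): buffer="trru" (len 4), cursors c1@0 c2@0 c3@4, authorship ....
After op 6 (add_cursor(3)): buffer="trru" (len 4), cursors c1@0 c2@0 c4@3 c3@4, authorship ....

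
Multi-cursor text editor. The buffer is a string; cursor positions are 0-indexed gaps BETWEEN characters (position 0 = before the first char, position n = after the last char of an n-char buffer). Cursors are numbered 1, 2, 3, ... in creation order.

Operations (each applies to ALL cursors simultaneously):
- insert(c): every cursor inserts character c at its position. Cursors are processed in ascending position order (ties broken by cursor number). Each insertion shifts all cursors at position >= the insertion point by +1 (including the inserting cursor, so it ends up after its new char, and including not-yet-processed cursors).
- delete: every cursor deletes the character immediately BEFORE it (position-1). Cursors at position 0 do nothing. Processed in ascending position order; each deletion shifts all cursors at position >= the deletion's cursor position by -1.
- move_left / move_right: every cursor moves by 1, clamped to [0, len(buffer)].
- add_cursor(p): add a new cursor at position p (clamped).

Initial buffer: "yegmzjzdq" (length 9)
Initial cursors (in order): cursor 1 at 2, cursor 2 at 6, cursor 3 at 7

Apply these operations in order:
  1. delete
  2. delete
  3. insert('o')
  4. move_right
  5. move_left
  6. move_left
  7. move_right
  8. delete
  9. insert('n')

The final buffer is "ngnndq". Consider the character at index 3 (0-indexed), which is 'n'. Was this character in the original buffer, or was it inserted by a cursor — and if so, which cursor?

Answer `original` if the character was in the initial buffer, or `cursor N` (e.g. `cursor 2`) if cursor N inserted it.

After op 1 (delete): buffer="ygmzdq" (len 6), cursors c1@1 c2@4 c3@4, authorship ......
After op 2 (delete): buffer="gdq" (len 3), cursors c1@0 c2@1 c3@1, authorship ...
After op 3 (insert('o')): buffer="ogoodq" (len 6), cursors c1@1 c2@4 c3@4, authorship 1.23..
After op 4 (move_right): buffer="ogoodq" (len 6), cursors c1@2 c2@5 c3@5, authorship 1.23..
After op 5 (move_left): buffer="ogoodq" (len 6), cursors c1@1 c2@4 c3@4, authorship 1.23..
After op 6 (move_left): buffer="ogoodq" (len 6), cursors c1@0 c2@3 c3@3, authorship 1.23..
After op 7 (move_right): buffer="ogoodq" (len 6), cursors c1@1 c2@4 c3@4, authorship 1.23..
After op 8 (delete): buffer="gdq" (len 3), cursors c1@0 c2@1 c3@1, authorship ...
After op 9 (insert('n')): buffer="ngnndq" (len 6), cursors c1@1 c2@4 c3@4, authorship 1.23..
Authorship (.=original, N=cursor N): 1 . 2 3 . .
Index 3: author = 3

Answer: cursor 3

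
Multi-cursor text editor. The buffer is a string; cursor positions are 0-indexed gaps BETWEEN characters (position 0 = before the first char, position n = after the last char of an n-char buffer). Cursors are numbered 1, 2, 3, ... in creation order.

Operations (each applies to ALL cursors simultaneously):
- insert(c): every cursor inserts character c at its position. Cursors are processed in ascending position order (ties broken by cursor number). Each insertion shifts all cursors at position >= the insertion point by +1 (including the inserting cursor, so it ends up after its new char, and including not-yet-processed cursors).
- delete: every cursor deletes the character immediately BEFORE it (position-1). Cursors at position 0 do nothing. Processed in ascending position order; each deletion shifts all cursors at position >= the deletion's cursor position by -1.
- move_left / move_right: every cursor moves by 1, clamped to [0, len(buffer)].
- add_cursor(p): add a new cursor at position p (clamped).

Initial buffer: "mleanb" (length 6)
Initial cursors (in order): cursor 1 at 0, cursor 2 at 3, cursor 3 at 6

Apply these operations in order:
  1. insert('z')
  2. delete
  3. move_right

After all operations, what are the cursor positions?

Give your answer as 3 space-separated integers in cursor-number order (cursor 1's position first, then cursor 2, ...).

Answer: 1 4 6

Derivation:
After op 1 (insert('z')): buffer="zmlezanbz" (len 9), cursors c1@1 c2@5 c3@9, authorship 1...2...3
After op 2 (delete): buffer="mleanb" (len 6), cursors c1@0 c2@3 c3@6, authorship ......
After op 3 (move_right): buffer="mleanb" (len 6), cursors c1@1 c2@4 c3@6, authorship ......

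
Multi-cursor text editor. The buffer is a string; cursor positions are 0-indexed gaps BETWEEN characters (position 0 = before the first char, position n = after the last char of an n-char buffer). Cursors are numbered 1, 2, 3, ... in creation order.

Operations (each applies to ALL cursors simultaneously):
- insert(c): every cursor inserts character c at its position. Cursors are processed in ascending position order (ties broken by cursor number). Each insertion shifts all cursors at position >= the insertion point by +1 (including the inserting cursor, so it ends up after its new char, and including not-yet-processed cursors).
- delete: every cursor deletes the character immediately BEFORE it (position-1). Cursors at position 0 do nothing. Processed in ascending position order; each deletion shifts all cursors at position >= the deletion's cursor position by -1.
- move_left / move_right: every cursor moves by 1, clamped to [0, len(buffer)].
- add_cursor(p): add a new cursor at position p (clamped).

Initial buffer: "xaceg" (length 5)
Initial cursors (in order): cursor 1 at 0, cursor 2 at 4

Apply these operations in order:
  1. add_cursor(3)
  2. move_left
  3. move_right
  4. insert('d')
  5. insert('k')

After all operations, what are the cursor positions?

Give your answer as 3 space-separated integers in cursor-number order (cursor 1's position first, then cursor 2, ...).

Answer: 3 10 7

Derivation:
After op 1 (add_cursor(3)): buffer="xaceg" (len 5), cursors c1@0 c3@3 c2@4, authorship .....
After op 2 (move_left): buffer="xaceg" (len 5), cursors c1@0 c3@2 c2@3, authorship .....
After op 3 (move_right): buffer="xaceg" (len 5), cursors c1@1 c3@3 c2@4, authorship .....
After op 4 (insert('d')): buffer="xdacdedg" (len 8), cursors c1@2 c3@5 c2@7, authorship .1..3.2.
After op 5 (insert('k')): buffer="xdkacdkedkg" (len 11), cursors c1@3 c3@7 c2@10, authorship .11..33.22.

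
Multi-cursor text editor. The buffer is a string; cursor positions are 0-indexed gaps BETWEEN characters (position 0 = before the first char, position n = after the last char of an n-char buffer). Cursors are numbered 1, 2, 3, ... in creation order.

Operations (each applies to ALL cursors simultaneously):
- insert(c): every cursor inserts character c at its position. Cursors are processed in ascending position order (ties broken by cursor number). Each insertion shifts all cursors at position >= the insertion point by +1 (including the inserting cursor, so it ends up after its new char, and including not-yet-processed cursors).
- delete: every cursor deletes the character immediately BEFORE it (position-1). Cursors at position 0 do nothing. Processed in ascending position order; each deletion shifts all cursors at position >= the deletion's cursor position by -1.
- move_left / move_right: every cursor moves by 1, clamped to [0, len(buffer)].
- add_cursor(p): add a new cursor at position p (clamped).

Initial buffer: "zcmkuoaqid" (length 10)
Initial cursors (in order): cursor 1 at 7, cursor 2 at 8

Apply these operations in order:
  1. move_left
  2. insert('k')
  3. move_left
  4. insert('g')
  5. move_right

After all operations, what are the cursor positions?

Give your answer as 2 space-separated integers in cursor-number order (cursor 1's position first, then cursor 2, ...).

After op 1 (move_left): buffer="zcmkuoaqid" (len 10), cursors c1@6 c2@7, authorship ..........
After op 2 (insert('k')): buffer="zcmkuokakqid" (len 12), cursors c1@7 c2@9, authorship ......1.2...
After op 3 (move_left): buffer="zcmkuokakqid" (len 12), cursors c1@6 c2@8, authorship ......1.2...
After op 4 (insert('g')): buffer="zcmkuogkagkqid" (len 14), cursors c1@7 c2@10, authorship ......11.22...
After op 5 (move_right): buffer="zcmkuogkagkqid" (len 14), cursors c1@8 c2@11, authorship ......11.22...

Answer: 8 11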